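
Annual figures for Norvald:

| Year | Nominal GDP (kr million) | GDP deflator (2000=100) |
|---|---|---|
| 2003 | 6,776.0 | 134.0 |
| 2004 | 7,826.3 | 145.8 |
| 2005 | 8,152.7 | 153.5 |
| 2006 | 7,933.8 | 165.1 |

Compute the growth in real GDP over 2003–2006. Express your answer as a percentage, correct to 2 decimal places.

Real GDP 2003 = 6776.0/1.340 = 5056.72.
Real GDP 2006 = 7933.8/1.651 = 4805.45.
Change = 4805.45/5056.72 − 1 = -0.0497.

-4.97%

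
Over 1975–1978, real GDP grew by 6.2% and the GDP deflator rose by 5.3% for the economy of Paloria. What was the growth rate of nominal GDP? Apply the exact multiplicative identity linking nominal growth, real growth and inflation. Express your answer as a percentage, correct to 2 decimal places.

(1 + g_nom) = (1 + g_real)(1 + π) = 1.0620 × 1.0530 = 1.11829.

11.83%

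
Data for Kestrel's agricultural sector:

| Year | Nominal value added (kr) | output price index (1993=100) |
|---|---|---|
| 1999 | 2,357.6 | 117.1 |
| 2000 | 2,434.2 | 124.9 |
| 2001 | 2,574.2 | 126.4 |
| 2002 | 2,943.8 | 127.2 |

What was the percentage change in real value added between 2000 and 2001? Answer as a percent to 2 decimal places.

4.50%

Real value added 2000 = 2434.2/1.249 = 1948.92.
Real value added 2001 = 2574.2/1.264 = 2036.55.
Change = 2036.55/1948.92 − 1 = 0.0450.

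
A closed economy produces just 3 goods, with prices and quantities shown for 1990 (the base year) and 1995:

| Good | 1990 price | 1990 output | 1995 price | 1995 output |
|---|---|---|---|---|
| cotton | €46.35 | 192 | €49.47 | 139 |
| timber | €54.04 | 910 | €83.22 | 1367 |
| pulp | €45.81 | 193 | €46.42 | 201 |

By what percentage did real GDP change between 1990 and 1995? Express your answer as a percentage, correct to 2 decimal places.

Real GDP 1990 = Nominal GDP 1990 = 46.35·192 + 54.04·910 + 45.81·193 = 66916.93.
Real GDP 1995 (at 1990 prices) = 46.35·139 + 54.04·1367 + 45.81·201 = 89523.14.
Real growth = 89523.14/66916.93 − 1 = 0.3378.

33.78%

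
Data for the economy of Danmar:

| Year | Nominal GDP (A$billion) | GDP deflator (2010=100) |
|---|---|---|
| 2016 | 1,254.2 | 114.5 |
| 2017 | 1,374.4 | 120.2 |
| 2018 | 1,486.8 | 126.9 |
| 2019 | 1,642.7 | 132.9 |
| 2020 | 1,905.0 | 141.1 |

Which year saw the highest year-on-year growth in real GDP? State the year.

2020

2017: real = 1374.4/1.202 = 1143.43; growth vs 2016 (1095.37) = 4.39%.
2018: real = 1486.8/1.269 = 1171.63; growth vs 2017 (1143.43) = 2.47%.
2019: real = 1642.7/1.329 = 1236.04; growth vs 2018 (1171.63) = 5.50%.
2020: real = 1905.0/1.411 = 1350.11; growth vs 2019 (1236.04) = 9.23%.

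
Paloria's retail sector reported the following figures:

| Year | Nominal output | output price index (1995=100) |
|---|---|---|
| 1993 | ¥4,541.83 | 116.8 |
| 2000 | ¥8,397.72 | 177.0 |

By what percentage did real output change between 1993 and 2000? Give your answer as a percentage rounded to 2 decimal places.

Real output 1993 = 4541.83 / 1.168 = 3888.55.
Real output 2000 = 8397.72 / 1.770 = 4744.47.
Real growth = 4744.47 / 3888.55 − 1 = 0.2201.

22.01%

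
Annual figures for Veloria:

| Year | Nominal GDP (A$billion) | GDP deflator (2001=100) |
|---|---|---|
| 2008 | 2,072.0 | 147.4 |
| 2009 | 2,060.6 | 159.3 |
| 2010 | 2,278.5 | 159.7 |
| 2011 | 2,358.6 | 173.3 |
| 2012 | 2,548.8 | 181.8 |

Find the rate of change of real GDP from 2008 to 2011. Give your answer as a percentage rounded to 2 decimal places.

-3.18%

Real GDP 2008 = 2072.0/1.474 = 1405.70.
Real GDP 2011 = 2358.6/1.733 = 1360.99.
Change = 1360.99/1405.70 − 1 = -0.0318.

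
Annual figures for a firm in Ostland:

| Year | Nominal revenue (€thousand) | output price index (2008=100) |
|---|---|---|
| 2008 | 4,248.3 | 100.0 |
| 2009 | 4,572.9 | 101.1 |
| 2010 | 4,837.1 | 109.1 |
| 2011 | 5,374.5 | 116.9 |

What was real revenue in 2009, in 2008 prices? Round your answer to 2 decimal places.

Real revenue 2009 = 4572.9 / 1.011 = 4523.15.

€4,523.15 thousand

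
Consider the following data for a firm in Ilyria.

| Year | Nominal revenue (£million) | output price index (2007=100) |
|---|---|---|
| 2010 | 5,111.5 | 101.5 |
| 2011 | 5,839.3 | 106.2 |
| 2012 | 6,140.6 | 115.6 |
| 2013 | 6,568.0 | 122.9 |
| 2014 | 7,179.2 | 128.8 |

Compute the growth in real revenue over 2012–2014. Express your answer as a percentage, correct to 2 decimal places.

4.93%

Real revenue 2012 = 6140.6/1.156 = 5311.94.
Real revenue 2014 = 7179.2/1.288 = 5573.91.
Change = 5573.91/5311.94 − 1 = 0.0493.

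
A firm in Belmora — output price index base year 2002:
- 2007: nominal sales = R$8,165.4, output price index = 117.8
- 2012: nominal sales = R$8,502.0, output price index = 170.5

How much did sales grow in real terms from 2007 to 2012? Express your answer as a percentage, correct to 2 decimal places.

Real sales 2007 = 8165.4 / 1.178 = 6931.58.
Real sales 2012 = 8502.0 / 1.705 = 4986.51.
Real growth = 4986.51 / 6931.58 − 1 = -0.2806.

-28.06%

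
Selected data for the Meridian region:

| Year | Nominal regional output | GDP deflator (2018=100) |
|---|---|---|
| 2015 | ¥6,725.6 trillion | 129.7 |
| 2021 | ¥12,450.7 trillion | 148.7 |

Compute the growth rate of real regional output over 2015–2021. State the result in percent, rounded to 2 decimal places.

61.47%

Deflate each year: 2015 → 6725.6/1.297 = 5185.51; 2021 → 12450.7/1.487 = 8373.03.
So real regional output changed by 8373.03/5185.51 − 1 = 0.6147, i.e. 61.47%.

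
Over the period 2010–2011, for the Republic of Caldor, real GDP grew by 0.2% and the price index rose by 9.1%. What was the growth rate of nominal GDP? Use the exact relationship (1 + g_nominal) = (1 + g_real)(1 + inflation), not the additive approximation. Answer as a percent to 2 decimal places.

(1 + g_nom) = (1 + g_real)(1 + π) = 1.0020 × 1.0910 = 1.09318.

9.32%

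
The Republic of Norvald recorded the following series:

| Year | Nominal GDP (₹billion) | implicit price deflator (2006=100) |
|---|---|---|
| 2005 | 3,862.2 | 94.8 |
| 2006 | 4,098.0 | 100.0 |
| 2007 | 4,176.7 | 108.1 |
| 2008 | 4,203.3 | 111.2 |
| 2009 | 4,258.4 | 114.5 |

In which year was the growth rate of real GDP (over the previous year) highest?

2006

2006: real = 4098.0/1.000 = 4098.00; growth vs 2005 (4074.05) = 0.59%.
2007: real = 4176.7/1.081 = 3863.74; growth vs 2006 (4098.00) = -5.72%.
2008: real = 4203.3/1.112 = 3779.95; growth vs 2007 (3863.74) = -2.17%.
2009: real = 4258.4/1.145 = 3719.13; growth vs 2008 (3779.95) = -1.61%.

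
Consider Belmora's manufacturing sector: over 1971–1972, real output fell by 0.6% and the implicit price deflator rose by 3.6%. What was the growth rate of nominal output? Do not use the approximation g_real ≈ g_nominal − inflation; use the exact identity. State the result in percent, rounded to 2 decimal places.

2.98%

(1 + g_nom) = (1 + g_real)(1 + π) = 0.9940 × 1.0360 = 1.02978.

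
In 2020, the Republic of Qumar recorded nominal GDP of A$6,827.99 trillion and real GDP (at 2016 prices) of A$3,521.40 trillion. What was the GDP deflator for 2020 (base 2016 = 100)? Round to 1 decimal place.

GDP deflator = (Nominal / Real) × 100 = 6827.99 / 3521.40 × 100 = 193.90.

193.9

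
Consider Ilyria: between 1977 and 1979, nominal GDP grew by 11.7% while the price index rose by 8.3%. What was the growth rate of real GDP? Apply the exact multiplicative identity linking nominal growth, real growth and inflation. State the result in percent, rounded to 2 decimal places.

3.14%

(1 + g_nom) = (1 + g_real)(1 + π), so g_real = 1.1170 / 1.0830 − 1 = 0.03139.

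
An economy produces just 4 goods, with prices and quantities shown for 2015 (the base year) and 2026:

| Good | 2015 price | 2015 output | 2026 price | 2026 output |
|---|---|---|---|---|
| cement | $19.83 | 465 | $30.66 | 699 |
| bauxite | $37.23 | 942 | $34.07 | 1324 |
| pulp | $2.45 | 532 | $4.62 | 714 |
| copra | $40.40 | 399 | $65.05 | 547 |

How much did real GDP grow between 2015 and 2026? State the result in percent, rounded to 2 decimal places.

Real GDP 2015 = Nominal GDP 2015 = 19.83·465 + 37.23·942 + 2.45·532 + 40.40·399 = 61714.61.
Real GDP 2026 (at 2015 prices) = 19.83·699 + 37.23·1324 + 2.45·714 + 40.40·547 = 87001.79.
Real growth = 87001.79/61714.61 − 1 = 0.4097.

40.97%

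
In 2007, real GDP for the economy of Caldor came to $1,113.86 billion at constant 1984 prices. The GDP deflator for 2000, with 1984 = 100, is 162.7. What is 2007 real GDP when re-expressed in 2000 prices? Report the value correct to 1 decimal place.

$1,812.3 billion

Real GDP in 2000 prices = Real GDP in 1984 prices × (P_2000/P_1984) = 1113.86 × 1.627 = 1812.25.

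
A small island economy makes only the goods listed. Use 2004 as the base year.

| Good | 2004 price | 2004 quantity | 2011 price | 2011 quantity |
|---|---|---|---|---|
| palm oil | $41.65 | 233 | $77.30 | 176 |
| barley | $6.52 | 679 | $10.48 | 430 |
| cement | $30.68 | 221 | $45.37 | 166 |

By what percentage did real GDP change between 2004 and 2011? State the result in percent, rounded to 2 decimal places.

-27.19%

Real GDP 2004 = Nominal GDP 2004 = 41.65·233 + 6.52·679 + 30.68·221 = 20911.81.
Real GDP 2011 (at 2004 prices) = 41.65·176 + 6.52·430 + 30.68·166 = 15226.88.
Real growth = 15226.88/20911.81 − 1 = -0.2719.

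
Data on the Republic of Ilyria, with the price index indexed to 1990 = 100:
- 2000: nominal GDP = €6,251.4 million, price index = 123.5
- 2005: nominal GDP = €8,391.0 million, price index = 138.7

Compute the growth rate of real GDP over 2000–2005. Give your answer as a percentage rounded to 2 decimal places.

19.52%

Real GDP 2000 = 6251.4 / 1.235 = 5061.86.
Real GDP 2005 = 8391.0 / 1.387 = 6049.75.
Real growth = 6049.75 / 5061.86 − 1 = 0.1952.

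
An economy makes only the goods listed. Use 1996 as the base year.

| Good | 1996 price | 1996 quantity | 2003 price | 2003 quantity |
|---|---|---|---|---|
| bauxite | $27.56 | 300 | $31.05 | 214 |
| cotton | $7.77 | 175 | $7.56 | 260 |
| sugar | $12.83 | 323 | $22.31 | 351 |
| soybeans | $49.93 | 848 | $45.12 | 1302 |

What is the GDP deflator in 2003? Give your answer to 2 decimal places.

97.10

Nominal GDP 2003 = 31.05·214 + 7.56·260 + 22.31·351 + 45.12·1302 = 75187.35.
Real GDP 2003 (at 1996 prices) = 27.56·214 + 7.77·260 + 12.83·351 + 49.93·1302 = 77430.23.
Deflator = Nominal/Real × 100 = 75187.35/77430.23 × 100 = 97.103.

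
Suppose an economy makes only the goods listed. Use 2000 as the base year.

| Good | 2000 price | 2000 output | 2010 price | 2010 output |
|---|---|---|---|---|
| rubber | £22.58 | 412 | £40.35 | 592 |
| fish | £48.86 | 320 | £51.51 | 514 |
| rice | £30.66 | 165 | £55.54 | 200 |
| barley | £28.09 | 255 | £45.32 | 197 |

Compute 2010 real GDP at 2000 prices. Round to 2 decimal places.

£50147.13

Real GDP 2010 = Σ (p_2000 × q_2010) = 22.58·592 + 48.86·514 + 30.66·200 + 28.09·197 = 50147.13.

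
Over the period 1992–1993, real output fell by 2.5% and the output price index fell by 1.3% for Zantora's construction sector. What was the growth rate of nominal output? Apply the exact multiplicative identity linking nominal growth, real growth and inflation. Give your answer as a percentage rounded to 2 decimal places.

-3.77%

(1 + g_nom) = (1 + g_real)(1 + π) = 0.9750 × 0.9870 = 0.96233.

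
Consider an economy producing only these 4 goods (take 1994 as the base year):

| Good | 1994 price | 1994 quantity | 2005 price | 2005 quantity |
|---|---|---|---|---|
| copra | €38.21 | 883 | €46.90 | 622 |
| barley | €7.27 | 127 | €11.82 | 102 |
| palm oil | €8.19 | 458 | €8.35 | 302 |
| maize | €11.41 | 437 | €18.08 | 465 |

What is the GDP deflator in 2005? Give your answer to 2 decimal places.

127.93

Nominal GDP 2005 = 46.90·622 + 11.82·102 + 8.35·302 + 18.08·465 = 41306.34.
Real GDP 2005 (at 1994 prices) = 38.21·622 + 7.27·102 + 8.19·302 + 11.41·465 = 32287.19.
Deflator = Nominal/Real × 100 = 41306.34/32287.19 × 100 = 127.934.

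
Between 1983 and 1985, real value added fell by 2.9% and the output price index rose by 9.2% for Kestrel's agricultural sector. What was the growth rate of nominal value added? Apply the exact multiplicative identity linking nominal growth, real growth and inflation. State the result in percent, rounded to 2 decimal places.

6.03%

(1 + g_nom) = (1 + g_real)(1 + π) = 0.9710 × 1.0920 = 1.06033.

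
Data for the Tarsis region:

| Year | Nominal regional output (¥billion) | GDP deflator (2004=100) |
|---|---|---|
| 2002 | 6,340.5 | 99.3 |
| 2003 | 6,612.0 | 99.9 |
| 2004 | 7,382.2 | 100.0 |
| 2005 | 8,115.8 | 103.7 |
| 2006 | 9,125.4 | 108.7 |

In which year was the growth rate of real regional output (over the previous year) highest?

2004

2003: real = 6612.0/0.999 = 6618.62; growth vs 2002 (6385.20) = 3.66%.
2004: real = 7382.2/1.000 = 7382.20; growth vs 2003 (6618.62) = 11.54%.
2005: real = 8115.8/1.037 = 7826.23; growth vs 2004 (7382.20) = 6.01%.
2006: real = 9125.4/1.087 = 8395.03; growth vs 2005 (7826.23) = 7.27%.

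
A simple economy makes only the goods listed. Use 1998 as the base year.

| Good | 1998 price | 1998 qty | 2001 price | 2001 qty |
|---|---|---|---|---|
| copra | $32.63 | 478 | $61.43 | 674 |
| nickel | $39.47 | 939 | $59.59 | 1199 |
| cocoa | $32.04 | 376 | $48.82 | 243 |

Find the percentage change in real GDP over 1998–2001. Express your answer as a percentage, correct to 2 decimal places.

Real GDP 1998 = Nominal GDP 1998 = 32.63·478 + 39.47·939 + 32.04·376 = 64706.51.
Real GDP 2001 (at 1998 prices) = 32.63·674 + 39.47·1199 + 32.04·243 = 77102.87.
Real growth = 77102.87/64706.51 − 1 = 0.1916.

19.16%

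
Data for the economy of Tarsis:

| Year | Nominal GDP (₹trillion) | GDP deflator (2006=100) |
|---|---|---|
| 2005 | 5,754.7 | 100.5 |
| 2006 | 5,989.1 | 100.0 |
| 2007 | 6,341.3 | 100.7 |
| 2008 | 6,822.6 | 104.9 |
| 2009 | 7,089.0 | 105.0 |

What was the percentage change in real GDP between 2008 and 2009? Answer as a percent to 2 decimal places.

Real GDP 2008 = 6822.6/1.049 = 6503.91.
Real GDP 2009 = 7089.0/1.050 = 6751.43.
Change = 6751.43/6503.91 − 1 = 0.0381.

3.81%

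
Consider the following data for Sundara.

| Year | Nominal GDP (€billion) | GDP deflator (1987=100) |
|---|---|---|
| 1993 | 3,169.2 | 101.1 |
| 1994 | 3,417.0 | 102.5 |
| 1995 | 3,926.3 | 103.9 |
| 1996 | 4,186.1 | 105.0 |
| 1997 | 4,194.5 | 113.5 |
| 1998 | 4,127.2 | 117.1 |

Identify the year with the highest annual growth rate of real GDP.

1994: real = 3417.0/1.025 = 3333.66; growth vs 1993 (3134.72) = 6.35%.
1995: real = 3926.3/1.039 = 3778.92; growth vs 1994 (3333.66) = 13.36%.
1996: real = 4186.1/1.050 = 3986.76; growth vs 1995 (3778.92) = 5.50%.
1997: real = 4194.5/1.135 = 3695.59; growth vs 1996 (3986.76) = -7.30%.
1998: real = 4127.2/1.171 = 3524.51; growth vs 1997 (3695.59) = -4.63%.

1995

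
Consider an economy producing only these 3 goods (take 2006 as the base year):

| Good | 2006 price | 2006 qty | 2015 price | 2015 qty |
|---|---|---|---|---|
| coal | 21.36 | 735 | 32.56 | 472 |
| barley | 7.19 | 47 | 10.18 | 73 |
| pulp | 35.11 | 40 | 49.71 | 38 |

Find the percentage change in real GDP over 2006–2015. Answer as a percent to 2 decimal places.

Real GDP 2006 = Nominal GDP 2006 = 21.36·735 + 7.19·47 + 35.11·40 = 17441.93.
Real GDP 2015 (at 2006 prices) = 21.36·472 + 7.19·73 + 35.11·38 = 11940.97.
Real growth = 11940.97/17441.93 − 1 = -0.3154.

-31.54%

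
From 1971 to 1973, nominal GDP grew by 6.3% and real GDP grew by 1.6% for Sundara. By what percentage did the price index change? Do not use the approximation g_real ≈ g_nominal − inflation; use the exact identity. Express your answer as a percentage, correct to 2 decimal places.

4.63%

(1 + g_nom) = (1 + g_real)(1 + π), so π = 1.0630 / 1.0160 − 1 = 0.04626.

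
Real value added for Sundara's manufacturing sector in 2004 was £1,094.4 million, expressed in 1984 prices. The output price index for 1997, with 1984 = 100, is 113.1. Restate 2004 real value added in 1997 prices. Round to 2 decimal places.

Real value added in 1997 prices = Real value added in 1984 prices × (P_1997/P_1984) = 1094.4 × 1.131 = 1237.77.

£1,237.77 million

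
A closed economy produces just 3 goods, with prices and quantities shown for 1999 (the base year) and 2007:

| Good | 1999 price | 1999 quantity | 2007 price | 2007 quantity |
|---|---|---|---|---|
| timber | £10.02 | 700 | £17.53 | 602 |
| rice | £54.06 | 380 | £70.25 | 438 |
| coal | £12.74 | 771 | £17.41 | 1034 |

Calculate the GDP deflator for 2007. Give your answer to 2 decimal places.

138.34

Nominal GDP 2007 = 17.53·602 + 70.25·438 + 17.41·1034 = 59324.50.
Real GDP 2007 (at 1999 prices) = 10.02·602 + 54.06·438 + 12.74·1034 = 42883.48.
Deflator = Nominal/Real × 100 = 59324.50/42883.48 × 100 = 138.339.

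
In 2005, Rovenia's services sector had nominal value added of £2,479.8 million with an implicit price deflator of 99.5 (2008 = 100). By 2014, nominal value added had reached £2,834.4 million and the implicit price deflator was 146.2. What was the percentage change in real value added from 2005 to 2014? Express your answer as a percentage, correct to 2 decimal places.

Deflate each year: 2005 → 2479.8/0.995 = 2492.26; 2014 → 2834.4/1.462 = 1938.71.
So real value added changed by 1938.71/2492.26 − 1 = -0.2221, i.e. -22.21%.

-22.21%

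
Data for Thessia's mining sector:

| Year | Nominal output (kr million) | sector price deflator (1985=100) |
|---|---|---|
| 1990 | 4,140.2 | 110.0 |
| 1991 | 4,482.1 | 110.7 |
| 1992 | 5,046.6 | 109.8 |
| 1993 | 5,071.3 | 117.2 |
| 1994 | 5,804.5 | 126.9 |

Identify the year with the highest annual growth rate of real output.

1991: real = 4482.1/1.107 = 4048.87; growth vs 1990 (3763.82) = 7.57%.
1992: real = 5046.6/1.098 = 4596.17; growth vs 1991 (4048.87) = 13.52%.
1993: real = 5071.3/1.172 = 4327.05; growth vs 1992 (4596.17) = -5.86%.
1994: real = 5804.5/1.269 = 4574.07; growth vs 1993 (4327.05) = 5.71%.

1992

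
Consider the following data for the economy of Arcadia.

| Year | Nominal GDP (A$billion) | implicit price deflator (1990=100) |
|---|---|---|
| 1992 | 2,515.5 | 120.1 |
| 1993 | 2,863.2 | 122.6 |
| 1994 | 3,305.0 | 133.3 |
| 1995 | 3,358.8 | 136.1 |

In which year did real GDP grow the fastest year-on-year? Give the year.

1993

1993: real = 2863.2/1.226 = 2335.40; growth vs 1992 (2094.50) = 11.50%.
1994: real = 3305.0/1.333 = 2479.37; growth vs 1993 (2335.40) = 6.16%.
1995: real = 3358.8/1.361 = 2467.89; growth vs 1994 (2479.37) = -0.46%.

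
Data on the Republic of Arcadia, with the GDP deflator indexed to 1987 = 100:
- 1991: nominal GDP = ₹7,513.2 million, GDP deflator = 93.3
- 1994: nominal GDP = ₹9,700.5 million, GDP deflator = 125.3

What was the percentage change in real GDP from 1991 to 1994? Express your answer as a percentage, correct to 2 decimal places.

-3.86%

Deflate each year: 1991 → 7513.2/0.933 = 8052.73; 1994 → 9700.5/1.253 = 7741.82.
So real GDP changed by 7741.82/8052.73 − 1 = -0.0386, i.e. -3.86%.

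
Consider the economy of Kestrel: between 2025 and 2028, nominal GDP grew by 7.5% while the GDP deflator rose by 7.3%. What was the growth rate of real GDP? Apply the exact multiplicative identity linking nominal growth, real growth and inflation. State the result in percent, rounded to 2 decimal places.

0.19%

(1 + g_nom) = (1 + g_real)(1 + π), so g_real = 1.0750 / 1.0730 − 1 = 0.00186.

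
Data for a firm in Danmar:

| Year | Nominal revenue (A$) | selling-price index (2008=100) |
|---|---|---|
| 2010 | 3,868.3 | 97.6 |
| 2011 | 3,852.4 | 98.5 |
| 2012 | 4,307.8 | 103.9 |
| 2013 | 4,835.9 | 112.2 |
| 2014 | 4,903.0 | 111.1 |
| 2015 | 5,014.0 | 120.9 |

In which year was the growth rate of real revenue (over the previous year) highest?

2011: real = 3852.4/0.985 = 3911.07; growth vs 2010 (3963.42) = -1.32%.
2012: real = 4307.8/1.039 = 4146.10; growth vs 2011 (3911.07) = 6.01%.
2013: real = 4835.9/1.122 = 4310.07; growth vs 2012 (4146.10) = 3.95%.
2014: real = 4903.0/1.111 = 4413.14; growth vs 2013 (4310.07) = 2.39%.
2015: real = 5014.0/1.209 = 4147.23; growth vs 2014 (4413.14) = -6.03%.

2012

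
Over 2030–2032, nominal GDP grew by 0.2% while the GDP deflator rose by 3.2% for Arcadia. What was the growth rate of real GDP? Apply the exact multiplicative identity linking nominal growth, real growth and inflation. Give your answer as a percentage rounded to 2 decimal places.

-2.91%

(1 + g_nom) = (1 + g_real)(1 + π), so g_real = 1.0020 / 1.0320 − 1 = -0.02907.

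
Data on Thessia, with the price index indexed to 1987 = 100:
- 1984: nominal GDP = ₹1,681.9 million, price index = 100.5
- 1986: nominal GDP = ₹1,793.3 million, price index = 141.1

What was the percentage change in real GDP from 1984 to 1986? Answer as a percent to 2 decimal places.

Deflate each year: 1984 → 1681.9/1.005 = 1673.53; 1986 → 1793.3/1.411 = 1270.94.
So real GDP changed by 1270.94/1673.53 − 1 = -0.2406, i.e. -24.06%.

-24.06%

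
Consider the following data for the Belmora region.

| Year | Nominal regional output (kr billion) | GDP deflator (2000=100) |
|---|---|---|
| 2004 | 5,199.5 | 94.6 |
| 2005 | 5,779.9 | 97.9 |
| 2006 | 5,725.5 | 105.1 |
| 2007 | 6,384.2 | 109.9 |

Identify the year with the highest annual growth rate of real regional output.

2005

2005: real = 5779.9/0.979 = 5903.88; growth vs 2004 (5496.30) = 7.42%.
2006: real = 5725.5/1.051 = 5447.67; growth vs 2005 (5903.88) = -7.73%.
2007: real = 6384.2/1.099 = 5809.10; growth vs 2006 (5447.67) = 6.63%.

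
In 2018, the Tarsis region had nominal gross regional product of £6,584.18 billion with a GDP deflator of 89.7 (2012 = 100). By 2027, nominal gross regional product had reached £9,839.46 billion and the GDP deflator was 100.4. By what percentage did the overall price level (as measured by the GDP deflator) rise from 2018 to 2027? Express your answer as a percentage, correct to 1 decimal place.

11.9%

Price-level change = 100.4 / 89.7 − 1 = 0.1193.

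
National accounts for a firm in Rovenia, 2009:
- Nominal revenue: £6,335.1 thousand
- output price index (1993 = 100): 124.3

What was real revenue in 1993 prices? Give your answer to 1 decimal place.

Real revenue = Nominal / (output price index/100) = 6335.1 / 1.243 = 5096.62.

£5,096.6 thousand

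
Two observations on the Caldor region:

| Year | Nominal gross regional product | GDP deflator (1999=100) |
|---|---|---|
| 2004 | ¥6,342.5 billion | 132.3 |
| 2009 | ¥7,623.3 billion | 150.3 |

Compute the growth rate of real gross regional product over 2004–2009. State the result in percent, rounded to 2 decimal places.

Deflate each year: 2004 → 6342.5/1.323 = 4794.03; 2009 → 7623.3/1.503 = 5072.06.
So real gross regional product changed by 5072.06/4794.03 − 1 = 0.0580, i.e. 5.80%.

5.80%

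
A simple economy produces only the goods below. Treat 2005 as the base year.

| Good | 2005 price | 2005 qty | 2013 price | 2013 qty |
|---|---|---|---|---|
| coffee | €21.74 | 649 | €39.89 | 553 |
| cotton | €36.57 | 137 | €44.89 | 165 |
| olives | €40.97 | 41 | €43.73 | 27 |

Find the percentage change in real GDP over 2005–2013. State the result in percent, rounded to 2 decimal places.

Real GDP 2005 = Nominal GDP 2005 = 21.74·649 + 36.57·137 + 40.97·41 = 20799.12.
Real GDP 2013 (at 2005 prices) = 21.74·553 + 36.57·165 + 40.97·27 = 19162.46.
Real growth = 19162.46/20799.12 − 1 = -0.0787.

-7.87%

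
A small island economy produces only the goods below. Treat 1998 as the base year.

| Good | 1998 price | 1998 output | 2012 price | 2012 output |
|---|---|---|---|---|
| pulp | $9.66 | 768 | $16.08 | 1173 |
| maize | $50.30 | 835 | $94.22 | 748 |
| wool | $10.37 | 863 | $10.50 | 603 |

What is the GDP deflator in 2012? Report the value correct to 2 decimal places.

173.29

Nominal GDP 2012 = 16.08·1173 + 94.22·748 + 10.50·603 = 95669.90.
Real GDP 2012 (at 1998 prices) = 9.66·1173 + 50.30·748 + 10.37·603 = 55208.69.
Deflator = Nominal/Real × 100 = 95669.90/55208.69 × 100 = 173.288.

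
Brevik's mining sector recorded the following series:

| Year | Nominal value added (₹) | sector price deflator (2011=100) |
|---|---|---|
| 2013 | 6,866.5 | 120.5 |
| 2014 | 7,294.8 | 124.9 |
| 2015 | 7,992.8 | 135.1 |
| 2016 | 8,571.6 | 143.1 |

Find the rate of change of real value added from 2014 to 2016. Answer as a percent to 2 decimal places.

Real value added 2014 = 7294.8/1.249 = 5840.51.
Real value added 2016 = 8571.6/1.431 = 5989.94.
Change = 5989.94/5840.51 − 1 = 0.0256.

2.56%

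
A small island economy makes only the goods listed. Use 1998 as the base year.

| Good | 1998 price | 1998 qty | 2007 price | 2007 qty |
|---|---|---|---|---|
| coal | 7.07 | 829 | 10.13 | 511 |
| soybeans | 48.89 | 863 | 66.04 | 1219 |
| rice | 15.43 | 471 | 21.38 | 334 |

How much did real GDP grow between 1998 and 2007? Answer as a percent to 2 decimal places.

23.58%

Real GDP 1998 = Nominal GDP 1998 = 7.07·829 + 48.89·863 + 15.43·471 = 55320.63.
Real GDP 2007 (at 1998 prices) = 7.07·511 + 48.89·1219 + 15.43·334 = 68363.30.
Real growth = 68363.30/55320.63 − 1 = 0.2358.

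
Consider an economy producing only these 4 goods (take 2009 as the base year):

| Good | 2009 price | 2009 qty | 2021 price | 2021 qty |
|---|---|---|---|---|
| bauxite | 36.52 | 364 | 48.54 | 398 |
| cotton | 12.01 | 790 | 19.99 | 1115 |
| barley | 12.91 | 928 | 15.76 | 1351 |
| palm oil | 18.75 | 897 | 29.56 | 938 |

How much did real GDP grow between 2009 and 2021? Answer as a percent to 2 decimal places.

22.05%

Real GDP 2009 = Nominal GDP 2009 = 36.52·364 + 12.01·790 + 12.91·928 + 18.75·897 = 51580.41.
Real GDP 2021 (at 2009 prices) = 36.52·398 + 12.01·1115 + 12.91·1351 + 18.75·938 = 62955.02.
Real growth = 62955.02/51580.41 − 1 = 0.2205.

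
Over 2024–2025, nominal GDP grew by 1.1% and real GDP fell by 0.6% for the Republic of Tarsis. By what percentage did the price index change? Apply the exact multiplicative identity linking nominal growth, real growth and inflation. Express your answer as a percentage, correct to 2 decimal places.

(1 + g_nom) = (1 + g_real)(1 + π), so π = 1.0110 / 0.9940 − 1 = 0.01710.

1.71%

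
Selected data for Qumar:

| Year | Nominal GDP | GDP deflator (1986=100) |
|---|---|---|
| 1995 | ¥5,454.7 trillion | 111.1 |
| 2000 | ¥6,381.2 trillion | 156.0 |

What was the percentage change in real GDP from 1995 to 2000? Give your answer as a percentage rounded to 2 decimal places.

-16.69%

Real GDP 1995 = 5454.7 / 1.111 = 4909.72.
Real GDP 2000 = 6381.2 / 1.560 = 4090.51.
Real growth = 4090.51 / 4909.72 − 1 = -0.1669.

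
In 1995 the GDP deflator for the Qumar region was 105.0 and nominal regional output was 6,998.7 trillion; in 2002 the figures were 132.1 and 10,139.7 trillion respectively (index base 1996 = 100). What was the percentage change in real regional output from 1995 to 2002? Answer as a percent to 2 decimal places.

15.16%

Deflate each year: 1995 → 6998.7/1.050 = 6665.43; 2002 → 10139.7/1.321 = 7675.78.
So real regional output changed by 7675.78/6665.43 − 1 = 0.1516, i.e. 15.16%.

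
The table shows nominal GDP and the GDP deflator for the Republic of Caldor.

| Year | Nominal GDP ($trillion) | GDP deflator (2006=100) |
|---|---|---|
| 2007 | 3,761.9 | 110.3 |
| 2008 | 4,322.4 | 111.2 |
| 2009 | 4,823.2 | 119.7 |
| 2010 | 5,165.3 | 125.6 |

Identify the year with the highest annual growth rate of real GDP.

2008

2008: real = 4322.4/1.112 = 3887.05; growth vs 2007 (3410.61) = 13.97%.
2009: real = 4823.2/1.197 = 4029.41; growth vs 2008 (3887.05) = 3.66%.
2010: real = 5165.3/1.256 = 4112.50; growth vs 2009 (4029.41) = 2.06%.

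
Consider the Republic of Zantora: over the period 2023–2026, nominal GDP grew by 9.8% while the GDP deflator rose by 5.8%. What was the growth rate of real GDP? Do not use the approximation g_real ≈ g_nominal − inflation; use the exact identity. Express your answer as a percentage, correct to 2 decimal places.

3.78%

(1 + g_nom) = (1 + g_real)(1 + π), so g_real = 1.0980 / 1.0580 − 1 = 0.03781.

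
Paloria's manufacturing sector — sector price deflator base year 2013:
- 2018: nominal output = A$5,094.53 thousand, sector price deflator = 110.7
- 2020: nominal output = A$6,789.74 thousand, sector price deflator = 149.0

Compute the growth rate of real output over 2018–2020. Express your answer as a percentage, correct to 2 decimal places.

Deflate each year: 2018 → 5094.53/1.107 = 4602.10; 2020 → 6789.74/1.490 = 4556.87.
So real output changed by 4556.87/4602.10 − 1 = -0.0098, i.e. -0.98%.

-0.98%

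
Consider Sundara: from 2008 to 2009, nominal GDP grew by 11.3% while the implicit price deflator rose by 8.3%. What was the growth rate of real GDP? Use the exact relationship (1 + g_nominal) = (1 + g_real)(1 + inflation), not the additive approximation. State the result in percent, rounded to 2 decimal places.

2.77%

(1 + g_nom) = (1 + g_real)(1 + π), so g_real = 1.1130 / 1.0830 − 1 = 0.02770.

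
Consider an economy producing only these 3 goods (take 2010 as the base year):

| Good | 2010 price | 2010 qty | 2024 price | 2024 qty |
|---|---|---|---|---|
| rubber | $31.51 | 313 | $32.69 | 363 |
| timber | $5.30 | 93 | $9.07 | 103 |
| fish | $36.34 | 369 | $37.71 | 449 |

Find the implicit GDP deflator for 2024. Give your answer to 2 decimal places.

105.06

Nominal GDP 2024 = 32.69·363 + 9.07·103 + 37.71·449 = 29732.47.
Real GDP 2024 (at 2010 prices) = 31.51·363 + 5.30·103 + 36.34·449 = 28300.69.
Deflator = Nominal/Real × 100 = 29732.47/28300.69 × 100 = 105.059.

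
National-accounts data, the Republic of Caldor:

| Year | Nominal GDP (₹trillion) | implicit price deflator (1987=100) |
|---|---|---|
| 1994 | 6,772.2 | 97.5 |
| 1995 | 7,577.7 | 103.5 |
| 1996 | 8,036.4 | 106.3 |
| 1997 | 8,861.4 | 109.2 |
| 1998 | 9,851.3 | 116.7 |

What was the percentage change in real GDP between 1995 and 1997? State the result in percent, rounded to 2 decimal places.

10.84%

Real GDP 1995 = 7577.7/1.035 = 7321.45.
Real GDP 1997 = 8861.4/1.092 = 8114.84.
Change = 8114.84/7321.45 − 1 = 0.1084.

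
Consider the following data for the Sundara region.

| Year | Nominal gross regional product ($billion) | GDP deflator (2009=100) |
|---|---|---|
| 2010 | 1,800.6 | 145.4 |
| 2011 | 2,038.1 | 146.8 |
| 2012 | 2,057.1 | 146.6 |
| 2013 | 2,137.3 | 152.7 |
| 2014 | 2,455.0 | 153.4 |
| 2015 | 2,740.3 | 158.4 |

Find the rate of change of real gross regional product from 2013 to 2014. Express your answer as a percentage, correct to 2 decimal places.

Real gross regional product 2013 = 2137.3/1.527 = 1399.67.
Real gross regional product 2014 = 2455.0/1.534 = 1600.39.
Change = 1600.39/1399.67 − 1 = 0.1434.

14.34%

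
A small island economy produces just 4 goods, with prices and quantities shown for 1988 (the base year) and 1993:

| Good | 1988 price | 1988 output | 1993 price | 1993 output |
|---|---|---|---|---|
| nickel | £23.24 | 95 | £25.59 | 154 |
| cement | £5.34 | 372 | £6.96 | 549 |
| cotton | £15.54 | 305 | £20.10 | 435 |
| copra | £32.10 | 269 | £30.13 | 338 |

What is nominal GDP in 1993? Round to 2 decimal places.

Nominal GDP 1993 = Σ (p_1993 × q_1993) = 25.59·154 + 6.96·549 + 20.10·435 + 30.13·338 = 26689.34.

£26689.34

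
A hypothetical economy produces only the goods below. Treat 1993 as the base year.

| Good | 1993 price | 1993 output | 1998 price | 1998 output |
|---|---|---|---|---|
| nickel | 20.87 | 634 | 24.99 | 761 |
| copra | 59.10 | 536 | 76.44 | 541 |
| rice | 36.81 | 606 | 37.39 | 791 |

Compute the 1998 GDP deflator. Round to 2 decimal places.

116.86

Nominal GDP 1998 = 24.99·761 + 76.44·541 + 37.39·791 = 89946.92.
Real GDP 1998 (at 1993 prices) = 20.87·761 + 59.10·541 + 36.81·791 = 76971.88.
Deflator = Nominal/Real × 100 = 89946.92/76971.88 × 100 = 116.857.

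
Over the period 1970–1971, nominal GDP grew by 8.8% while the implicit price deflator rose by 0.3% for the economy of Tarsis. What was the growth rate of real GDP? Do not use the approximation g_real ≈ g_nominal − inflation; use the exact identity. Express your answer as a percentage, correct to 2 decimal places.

(1 + g_nom) = (1 + g_real)(1 + π), so g_real = 1.0880 / 1.0030 − 1 = 0.08475.

8.47%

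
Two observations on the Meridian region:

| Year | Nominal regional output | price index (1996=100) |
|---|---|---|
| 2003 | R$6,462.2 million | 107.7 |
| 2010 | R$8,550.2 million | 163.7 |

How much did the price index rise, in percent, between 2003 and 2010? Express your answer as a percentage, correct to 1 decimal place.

Price-level change = 163.7 / 107.7 − 1 = 0.5200.

52.0%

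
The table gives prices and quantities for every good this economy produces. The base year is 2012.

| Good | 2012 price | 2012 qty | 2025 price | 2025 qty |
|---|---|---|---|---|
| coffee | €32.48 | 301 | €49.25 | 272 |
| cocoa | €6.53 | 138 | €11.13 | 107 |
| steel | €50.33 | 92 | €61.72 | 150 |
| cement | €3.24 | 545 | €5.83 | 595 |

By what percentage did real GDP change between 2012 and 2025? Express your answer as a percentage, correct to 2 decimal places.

11.34%

Real GDP 2012 = Nominal GDP 2012 = 32.48·301 + 6.53·138 + 50.33·92 + 3.24·545 = 17073.78.
Real GDP 2025 (at 2012 prices) = 32.48·272 + 6.53·107 + 50.33·150 + 3.24·595 = 19010.57.
Real growth = 19010.57/17073.78 − 1 = 0.1134.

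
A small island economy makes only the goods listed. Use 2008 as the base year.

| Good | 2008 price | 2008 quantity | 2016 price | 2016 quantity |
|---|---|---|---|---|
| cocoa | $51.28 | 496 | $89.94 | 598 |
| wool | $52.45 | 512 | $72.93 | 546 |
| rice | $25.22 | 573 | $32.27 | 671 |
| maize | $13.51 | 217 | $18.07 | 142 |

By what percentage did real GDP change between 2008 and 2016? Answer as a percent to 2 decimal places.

Real GDP 2008 = Nominal GDP 2008 = 51.28·496 + 52.45·512 + 25.22·573 + 13.51·217 = 69672.01.
Real GDP 2016 (at 2008 prices) = 51.28·598 + 52.45·546 + 25.22·671 + 13.51·142 = 78144.18.
Real growth = 78144.18/69672.01 − 1 = 0.1216.

12.16%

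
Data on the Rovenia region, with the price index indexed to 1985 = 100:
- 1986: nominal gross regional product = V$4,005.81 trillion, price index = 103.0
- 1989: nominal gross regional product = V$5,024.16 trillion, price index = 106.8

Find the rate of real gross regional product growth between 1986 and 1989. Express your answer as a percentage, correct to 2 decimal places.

Real gross regional product 1986 = 4005.81 / 1.030 = 3889.14.
Real gross regional product 1989 = 5024.16 / 1.068 = 4704.27.
Real growth = 4704.27 / 3889.14 − 1 = 0.2096.

20.96%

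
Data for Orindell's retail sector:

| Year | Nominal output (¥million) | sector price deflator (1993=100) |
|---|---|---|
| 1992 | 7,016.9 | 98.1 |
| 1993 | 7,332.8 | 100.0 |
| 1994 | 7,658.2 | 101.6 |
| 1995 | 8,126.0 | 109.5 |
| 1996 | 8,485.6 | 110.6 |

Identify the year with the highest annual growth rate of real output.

1996

1993: real = 7332.8/1.000 = 7332.80; growth vs 1992 (7152.80) = 2.52%.
1994: real = 7658.2/1.016 = 7537.60; growth vs 1993 (7332.80) = 2.79%.
1995: real = 8126.0/1.095 = 7421.00; growth vs 1994 (7537.60) = -1.55%.
1996: real = 8485.6/1.106 = 7672.33; growth vs 1995 (7421.00) = 3.39%.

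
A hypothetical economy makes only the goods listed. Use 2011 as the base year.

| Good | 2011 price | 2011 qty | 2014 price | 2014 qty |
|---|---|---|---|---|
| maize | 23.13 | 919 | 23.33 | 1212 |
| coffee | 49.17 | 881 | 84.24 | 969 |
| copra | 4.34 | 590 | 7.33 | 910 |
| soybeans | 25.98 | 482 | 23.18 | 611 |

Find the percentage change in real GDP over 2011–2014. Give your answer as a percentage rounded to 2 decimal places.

19.89%

Real GDP 2011 = Nominal GDP 2011 = 23.13·919 + 49.17·881 + 4.34·590 + 25.98·482 = 79658.20.
Real GDP 2014 (at 2011 prices) = 23.13·1212 + 49.17·969 + 4.34·910 + 25.98·611 = 95502.47.
Real growth = 95502.47/79658.20 − 1 = 0.1989.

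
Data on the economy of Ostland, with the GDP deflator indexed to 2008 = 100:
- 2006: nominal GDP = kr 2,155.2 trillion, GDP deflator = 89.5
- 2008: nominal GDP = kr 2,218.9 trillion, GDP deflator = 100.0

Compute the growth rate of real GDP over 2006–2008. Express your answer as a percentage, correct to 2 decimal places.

-7.85%

Deflate each year: 2006 → 2155.2/0.895 = 2408.04; 2008 → 2218.9/1.000 = 2218.90.
So real GDP changed by 2218.90/2408.04 − 1 = -0.0785, i.e. -7.85%.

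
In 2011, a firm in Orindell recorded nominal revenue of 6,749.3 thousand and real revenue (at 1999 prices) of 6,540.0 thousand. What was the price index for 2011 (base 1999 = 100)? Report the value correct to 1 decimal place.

103.2

price index = (Nominal / Real) × 100 = 6749.3 / 6540.0 × 100 = 103.20.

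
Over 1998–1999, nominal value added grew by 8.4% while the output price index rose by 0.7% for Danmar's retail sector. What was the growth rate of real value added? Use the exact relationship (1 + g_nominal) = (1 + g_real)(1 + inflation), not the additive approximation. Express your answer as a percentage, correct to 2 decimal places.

(1 + g_nom) = (1 + g_real)(1 + π), so g_real = 1.0840 / 1.0070 − 1 = 0.07646.

7.65%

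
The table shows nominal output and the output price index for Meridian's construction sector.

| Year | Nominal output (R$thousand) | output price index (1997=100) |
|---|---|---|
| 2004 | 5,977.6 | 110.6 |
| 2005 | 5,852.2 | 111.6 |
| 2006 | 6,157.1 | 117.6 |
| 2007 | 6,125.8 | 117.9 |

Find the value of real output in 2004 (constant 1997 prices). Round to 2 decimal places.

Real output 2004 = 5977.6 / 1.106 = 5404.70.

R$5,404.70 thousand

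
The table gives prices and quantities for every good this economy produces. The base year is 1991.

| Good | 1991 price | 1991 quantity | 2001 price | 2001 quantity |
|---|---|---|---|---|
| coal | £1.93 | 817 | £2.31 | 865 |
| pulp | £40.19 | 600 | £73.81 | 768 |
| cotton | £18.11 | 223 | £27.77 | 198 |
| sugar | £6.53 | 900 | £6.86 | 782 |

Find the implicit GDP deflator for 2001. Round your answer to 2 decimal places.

Nominal GDP 2001 = 2.31·865 + 73.81·768 + 27.77·198 + 6.86·782 = 69547.21.
Real GDP 2001 (at 1991 prices) = 1.93·865 + 40.19·768 + 18.11·198 + 6.53·782 = 41227.61.
Deflator = Nominal/Real × 100 = 69547.21/41227.61 × 100 = 168.691.

168.69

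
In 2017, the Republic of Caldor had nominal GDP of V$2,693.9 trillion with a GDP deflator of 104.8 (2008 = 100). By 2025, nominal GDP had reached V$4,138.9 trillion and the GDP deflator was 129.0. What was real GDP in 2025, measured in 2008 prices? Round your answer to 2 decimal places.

Real GDP = Nominal / (GDP deflator/100) = 4138.9 / 1.290 = 3208.45.

V$3,208.45 trillion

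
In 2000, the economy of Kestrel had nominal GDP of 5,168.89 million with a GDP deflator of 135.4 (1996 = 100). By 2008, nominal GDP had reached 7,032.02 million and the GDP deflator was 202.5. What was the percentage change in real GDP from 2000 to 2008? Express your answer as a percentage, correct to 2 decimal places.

-9.03%

Real GDP 2000 = 5168.89 / 1.354 = 3817.50.
Real GDP 2008 = 7032.02 / 2.025 = 3472.60.
Real growth = 3472.60 / 3817.50 − 1 = -0.0903.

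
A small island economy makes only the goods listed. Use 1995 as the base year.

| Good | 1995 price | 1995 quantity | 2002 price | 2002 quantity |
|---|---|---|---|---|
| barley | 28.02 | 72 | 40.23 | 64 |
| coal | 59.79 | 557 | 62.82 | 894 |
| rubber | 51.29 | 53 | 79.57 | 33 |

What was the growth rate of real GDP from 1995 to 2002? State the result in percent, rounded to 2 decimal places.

Real GDP 1995 = Nominal GDP 1995 = 28.02·72 + 59.79·557 + 51.29·53 = 38038.84.
Real GDP 2002 (at 1995 prices) = 28.02·64 + 59.79·894 + 51.29·33 = 56938.11.
Real growth = 56938.11/38038.84 − 1 = 0.4968.

49.68%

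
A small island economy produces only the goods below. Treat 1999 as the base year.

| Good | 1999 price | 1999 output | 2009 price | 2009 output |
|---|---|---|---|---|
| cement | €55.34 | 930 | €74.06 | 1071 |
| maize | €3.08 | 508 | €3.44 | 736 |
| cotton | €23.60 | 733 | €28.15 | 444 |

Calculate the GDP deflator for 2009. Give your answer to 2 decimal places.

131.01

Nominal GDP 2009 = 74.06·1071 + 3.44·736 + 28.15·444 = 94348.70.
Real GDP 2009 (at 1999 prices) = 55.34·1071 + 3.08·736 + 23.60·444 = 72014.42.
Deflator = Nominal/Real × 100 = 94348.70/72014.42 × 100 = 131.014.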